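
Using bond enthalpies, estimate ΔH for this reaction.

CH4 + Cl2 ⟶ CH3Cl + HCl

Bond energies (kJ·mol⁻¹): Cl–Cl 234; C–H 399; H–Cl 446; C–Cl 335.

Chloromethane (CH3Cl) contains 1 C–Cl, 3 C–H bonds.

ΔH ≈ −148 kJ

Bonds broken (reactants):
  C–H: 4 × 399 = 1596
  Cl–Cl: 1 × 234 = 234
  Σ(broken) = 1830 kJ
Bonds formed (products):
  C–Cl: 1 × 335 = 335
  C–H: 3 × 399 = 1197
  H–Cl: 1 × 446 = 446
  Σ(formed) = 1978 kJ
ΔH = Σ(broken) − Σ(formed) = 1830 − 1978 = −148 kJ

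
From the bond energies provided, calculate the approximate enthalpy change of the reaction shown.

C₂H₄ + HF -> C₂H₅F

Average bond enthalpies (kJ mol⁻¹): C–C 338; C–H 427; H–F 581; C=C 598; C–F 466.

Bonds broken (reactants):
  C–H: 4 × 427 = 1708
  C=C: 1 × 598 = 598
  H–F: 1 × 581 = 581
  Σ(broken) = 2887 kJ
Bonds formed (products):
  C–C: 1 × 338 = 338
  C–F: 1 × 466 = 466
  C–H: 5 × 427 = 2135
  Σ(formed) = 2939 kJ
ΔH = Σ(broken) − Σ(formed) = 2887 − 2939 = −52 kJ

ΔH ≈ −52 kJ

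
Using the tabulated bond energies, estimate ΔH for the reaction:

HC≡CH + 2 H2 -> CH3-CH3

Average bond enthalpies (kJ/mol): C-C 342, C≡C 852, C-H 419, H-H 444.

ΔH ≈ −278 kJ

Bonds broken (reactants):
  C≡C: 1 × 852 = 852
  C-H: 2 × 419 = 838
  H-H: 2 × 444 = 888
  Σ(broken) = 2578 kJ
Bonds formed (products):
  C-C: 1 × 342 = 342
  C-H: 6 × 419 = 2514
  Σ(formed) = 2856 kJ
ΔH = Σ(broken) − Σ(formed) = 2578 − 2856 = −278 kJ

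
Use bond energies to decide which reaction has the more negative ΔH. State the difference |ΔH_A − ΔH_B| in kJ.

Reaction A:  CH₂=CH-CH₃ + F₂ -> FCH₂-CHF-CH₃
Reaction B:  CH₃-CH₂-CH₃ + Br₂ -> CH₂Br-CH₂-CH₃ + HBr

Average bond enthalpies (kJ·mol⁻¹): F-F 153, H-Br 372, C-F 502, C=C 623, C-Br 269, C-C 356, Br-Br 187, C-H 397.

Reaction A:
  Bonds broken (reactants):
    C-C: 1 × 356 = 356
    C-H: 6 × 397 = 2382
    C=C: 1 × 623 = 623
    F-F: 1 × 153 = 153
    Σ(broken) = 3514 kJ
  Bonds formed (products):
    C-C: 2 × 356 = 712
    C-F: 2 × 502 = 1004
    C-H: 6 × 397 = 2382
    Σ(formed) = 4098 kJ
  ΔH_A = 3514 − 4098 = −584 kJ
Reaction B:
  Bonds broken (reactants):
    Br-Br: 1 × 187 = 187
    C-C: 2 × 356 = 712
    C-H: 8 × 397 = 3176
    Σ(broken) = 4075 kJ
  Bonds formed (products):
    C-Br: 1 × 269 = 269
    C-C: 2 × 356 = 712
    C-H: 7 × 397 = 2779
    H-Br: 1 × 372 = 372
    Σ(formed) = 4132 kJ
  ΔH_B = 4075 − 4132 = −57 kJ
ΔH_A − ΔH_B = −527 kJ, so reaction A has the more negative ΔH; |ΔH_A − ΔH_B| = 527 kJ.

Reaction A, by 527 kJ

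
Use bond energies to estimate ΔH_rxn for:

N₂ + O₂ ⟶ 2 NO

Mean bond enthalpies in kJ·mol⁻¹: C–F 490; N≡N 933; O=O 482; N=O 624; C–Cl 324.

Bonds broken (reactants):
  N≡N: 1 × 933 = 933
  O=O: 1 × 482 = 482
  Σ(broken) = 1415 kJ
Bonds formed (products):
  N=O: 2 × 624 = 1248
  Σ(formed) = 1248 kJ
ΔH = Σ(broken) − Σ(formed) = 1415 − 1248 = +167 kJ

ΔH ≈ +167 kJ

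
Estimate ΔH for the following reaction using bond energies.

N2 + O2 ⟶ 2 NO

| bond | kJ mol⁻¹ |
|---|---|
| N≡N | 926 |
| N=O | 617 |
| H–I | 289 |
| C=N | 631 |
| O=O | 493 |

ΔH ≈ +185 kJ

Bonds broken (reactants):
  N≡N: 1 × 926 = 926
  O=O: 1 × 493 = 493
  Σ(broken) = 1419 kJ
Bonds formed (products):
  N=O: 2 × 617 = 1234
  Σ(formed) = 1234 kJ
ΔH = Σ(broken) − Σ(formed) = 1419 − 1234 = +185 kJ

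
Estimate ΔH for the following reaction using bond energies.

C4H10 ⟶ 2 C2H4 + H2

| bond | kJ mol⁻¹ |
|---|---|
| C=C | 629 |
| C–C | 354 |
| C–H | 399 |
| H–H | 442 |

Bonds broken (reactants):
  C–C: 3 × 354 = 1062
  C–H: 10 × 399 = 3990
  Σ(broken) = 5052 kJ
Bonds formed (products):
  C–H: 8 × 399 = 3192
  C=C: 2 × 629 = 1258
  H–H: 1 × 442 = 442
  Σ(formed) = 4892 kJ
ΔH = Σ(broken) − Σ(formed) = 5052 − 4892 = +160 kJ

ΔH ≈ +160 kJ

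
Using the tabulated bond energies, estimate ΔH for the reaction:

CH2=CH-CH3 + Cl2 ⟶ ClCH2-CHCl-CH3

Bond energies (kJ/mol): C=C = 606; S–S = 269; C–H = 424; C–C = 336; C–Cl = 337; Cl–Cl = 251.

Bonds broken (reactants):
  C–C: 1 × 336 = 336
  C–H: 6 × 424 = 2544
  C=C: 1 × 606 = 606
  Cl–Cl: 1 × 251 = 251
  Σ(broken) = 3737 kJ
Bonds formed (products):
  C–C: 2 × 336 = 672
  C–Cl: 2 × 337 = 674
  C–H: 6 × 424 = 2544
  Σ(formed) = 3890 kJ
ΔH = Σ(broken) − Σ(formed) = 3737 − 3890 = −153 kJ

ΔH ≈ −153 kJ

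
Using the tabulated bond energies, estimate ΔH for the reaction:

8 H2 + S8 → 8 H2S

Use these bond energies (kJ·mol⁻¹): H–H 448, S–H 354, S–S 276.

Bonds broken (reactants):
  H–H: 8 × 448 = 3584
  S–S: 8 × 276 = 2208
  Σ(broken) = 5792 kJ
Bonds formed (products):
  S–H: 16 × 354 = 5664
  Σ(formed) = 5664 kJ
ΔH = Σ(broken) − Σ(formed) = 5792 − 5664 = +128 kJ

ΔH ≈ +128 kJ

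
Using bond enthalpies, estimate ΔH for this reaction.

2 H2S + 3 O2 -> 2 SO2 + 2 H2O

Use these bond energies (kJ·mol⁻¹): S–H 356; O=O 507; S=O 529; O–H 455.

Bonds broken (reactants):
  O=O: 3 × 507 = 1521
  S–H: 4 × 356 = 1424
  Σ(broken) = 2945 kJ
Bonds formed (products):
  O–H: 4 × 455 = 1820
  S=O: 4 × 529 = 2116
  Σ(formed) = 3936 kJ
ΔH = Σ(broken) − Σ(formed) = 2945 − 3936 = −991 kJ

ΔH ≈ −991 kJ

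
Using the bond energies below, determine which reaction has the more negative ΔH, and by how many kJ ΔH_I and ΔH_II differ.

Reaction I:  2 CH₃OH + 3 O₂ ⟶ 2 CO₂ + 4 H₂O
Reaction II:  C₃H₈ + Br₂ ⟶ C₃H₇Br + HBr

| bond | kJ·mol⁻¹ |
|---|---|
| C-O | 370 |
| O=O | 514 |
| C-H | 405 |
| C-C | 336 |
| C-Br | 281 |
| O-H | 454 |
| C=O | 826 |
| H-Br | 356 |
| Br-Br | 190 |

Reaction I, by 1274 kJ

Reaction I:
  Bonds broken (reactants):
    C-H: 6 × 405 = 2430
    C-O: 2 × 370 = 740
    O-H: 2 × 454 = 908
    O=O: 3 × 514 = 1542
    Σ(broken) = 5620 kJ
  Bonds formed (products):
    C=O: 4 × 826 = 3304
    O-H: 8 × 454 = 3632
    Σ(formed) = 6936 kJ
  ΔH_I = 5620 − 6936 = −1316 kJ
Reaction II:
  Bonds broken (reactants):
    Br-Br: 1 × 190 = 190
    C-C: 2 × 336 = 672
    C-H: 8 × 405 = 3240
    Σ(broken) = 4102 kJ
  Bonds formed (products):
    C-Br: 1 × 281 = 281
    C-C: 2 × 336 = 672
    C-H: 7 × 405 = 2835
    H-Br: 1 × 356 = 356
    Σ(formed) = 4144 kJ
  ΔH_II = 4102 − 4144 = −42 kJ
ΔH_I − ΔH_II = −1274 kJ, so reaction I has the more negative ΔH; |ΔH_I − ΔH_II| = 1274 kJ.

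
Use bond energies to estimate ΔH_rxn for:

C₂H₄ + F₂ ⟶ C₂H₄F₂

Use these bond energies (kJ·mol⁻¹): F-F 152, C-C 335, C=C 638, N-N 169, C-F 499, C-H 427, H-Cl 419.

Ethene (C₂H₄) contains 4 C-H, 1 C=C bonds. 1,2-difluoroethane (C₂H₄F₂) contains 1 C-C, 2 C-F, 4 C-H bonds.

Bonds broken (reactants):
  C-H: 4 × 427 = 1708
  C=C: 1 × 638 = 638
  F-F: 1 × 152 = 152
  Σ(broken) = 2498 kJ
Bonds formed (products):
  C-C: 1 × 335 = 335
  C-F: 2 × 499 = 998
  C-H: 4 × 427 = 1708
  Σ(formed) = 3041 kJ
ΔH = Σ(broken) − Σ(formed) = 2498 − 3041 = −543 kJ

ΔH ≈ −543 kJ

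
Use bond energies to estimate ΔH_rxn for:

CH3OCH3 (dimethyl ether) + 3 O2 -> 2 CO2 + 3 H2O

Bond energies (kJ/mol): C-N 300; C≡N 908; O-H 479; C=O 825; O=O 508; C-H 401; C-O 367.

Bonds broken (reactants):
  C-H: 6 × 401 = 2406
  C-O: 2 × 367 = 734
  O=O: 3 × 508 = 1524
  Σ(broken) = 4664 kJ
Bonds formed (products):
  C=O: 4 × 825 = 3300
  O-H: 6 × 479 = 2874
  Σ(formed) = 6174 kJ
ΔH = Σ(broken) − Σ(formed) = 4664 − 6174 = −1510 kJ

ΔH ≈ −1510 kJ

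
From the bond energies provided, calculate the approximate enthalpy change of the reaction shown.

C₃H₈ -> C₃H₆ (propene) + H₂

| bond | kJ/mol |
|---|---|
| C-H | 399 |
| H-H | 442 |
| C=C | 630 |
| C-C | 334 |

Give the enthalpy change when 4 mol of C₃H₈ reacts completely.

ΔH = +240 kJ

Bonds broken (reactants):
  C-C: 2 × 334 = 668
  C-H: 8 × 399 = 3192
  Σ(broken) = 3860 kJ
Bonds formed (products):
  C-C: 1 × 334 = 334
  C-H: 6 × 399 = 2394
  C=C: 1 × 630 = 630
  H-H: 1 × 442 = 442
  Σ(formed) = 3800 kJ
ΔH = Σ(broken) − Σ(formed) = 3860 − 3800 = +60 kJ
For 4× the reaction as written: 4 × (+60) = +240 kJ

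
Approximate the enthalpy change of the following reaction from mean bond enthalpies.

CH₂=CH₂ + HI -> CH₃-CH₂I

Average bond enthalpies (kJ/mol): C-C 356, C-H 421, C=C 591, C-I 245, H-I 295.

ΔH ≈ −136 kJ

Bonds broken (reactants):
  C-H: 4 × 421 = 1684
  C=C: 1 × 591 = 591
  H-I: 1 × 295 = 295
  Σ(broken) = 2570 kJ
Bonds formed (products):
  C-C: 1 × 356 = 356
  C-H: 5 × 421 = 2105
  C-I: 1 × 245 = 245
  Σ(formed) = 2706 kJ
ΔH = Σ(broken) − Σ(formed) = 2570 − 2706 = −136 kJ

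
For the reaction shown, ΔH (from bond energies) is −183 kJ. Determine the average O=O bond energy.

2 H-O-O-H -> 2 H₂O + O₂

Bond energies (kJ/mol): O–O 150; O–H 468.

Let D be the O=O bond energy.
Σ(broken) = 4×468 + 2×150 = 2172
Σ(formed) = 4×468 + 1×D = 1872 + D
ΔH = Σ(broken) − Σ(formed) = (2172) − (1872 + D) = +300 − D
Setting this equal to −183 kJ gives D = 483 kJ/mol.

D(O=O) ≈ 483 kJ/mol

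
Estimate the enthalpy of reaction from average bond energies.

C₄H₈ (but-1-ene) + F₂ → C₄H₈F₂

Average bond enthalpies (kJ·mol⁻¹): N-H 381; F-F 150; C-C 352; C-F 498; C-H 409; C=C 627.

ΔH ≈ −571 kJ

Bonds broken (reactants):
  C-C: 2 × 352 = 704
  C-H: 8 × 409 = 3272
  C=C: 1 × 627 = 627
  F-F: 1 × 150 = 150
  Σ(broken) = 4753 kJ
Bonds formed (products):
  C-C: 3 × 352 = 1056
  C-F: 2 × 498 = 996
  C-H: 8 × 409 = 3272
  Σ(formed) = 5324 kJ
ΔH = Σ(broken) − Σ(formed) = 4753 − 5324 = −571 kJ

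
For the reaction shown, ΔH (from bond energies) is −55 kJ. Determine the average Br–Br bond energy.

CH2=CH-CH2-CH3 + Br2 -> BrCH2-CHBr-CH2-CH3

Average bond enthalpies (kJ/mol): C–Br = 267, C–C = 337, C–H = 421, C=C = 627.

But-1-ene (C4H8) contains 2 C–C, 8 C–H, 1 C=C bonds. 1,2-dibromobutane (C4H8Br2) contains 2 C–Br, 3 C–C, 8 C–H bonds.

D(Br–Br) ≈ 189 kJ/mol

Let D be the Br–Br bond energy.
Σ(broken) = 1×D + 2×337 + 8×421 + 1×627 = 4669 + D
Σ(formed) = 2×267 + 3×337 + 8×421 = 4913
ΔH = Σ(broken) − Σ(formed) = (4669 + D) − (4913) = −244 + D
Setting this equal to −55 kJ gives D = 189 kJ/mol.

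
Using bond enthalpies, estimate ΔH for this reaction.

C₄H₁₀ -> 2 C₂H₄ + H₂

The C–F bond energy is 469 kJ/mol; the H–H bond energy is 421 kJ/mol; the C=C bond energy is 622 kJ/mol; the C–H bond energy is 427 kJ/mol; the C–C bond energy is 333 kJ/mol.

ΔH ≈ +188 kJ

Bonds broken (reactants):
  C–C: 3 × 333 = 999
  C–H: 10 × 427 = 4270
  Σ(broken) = 5269 kJ
Bonds formed (products):
  C–H: 8 × 427 = 3416
  C=C: 2 × 622 = 1244
  H–H: 1 × 421 = 421
  Σ(formed) = 5081 kJ
ΔH = Σ(broken) − Σ(formed) = 5269 − 5081 = +188 kJ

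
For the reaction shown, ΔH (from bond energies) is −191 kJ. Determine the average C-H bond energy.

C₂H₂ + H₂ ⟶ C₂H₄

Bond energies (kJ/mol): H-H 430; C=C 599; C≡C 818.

D(C-H) ≈ 420 kJ/mol

Let D be the C-H bond energy.
Σ(broken) = 1×818 + 2×D + 1×430 = 1248 + 2D
Σ(formed) = 4×D + 1×599 = 599 + 4D
ΔH = Σ(broken) − Σ(formed) = (1248 + 2D) − (599 + 4D) = +649 − 2D
Setting this equal to −191 kJ gives 2D = 840, so D = 420 kJ/mol.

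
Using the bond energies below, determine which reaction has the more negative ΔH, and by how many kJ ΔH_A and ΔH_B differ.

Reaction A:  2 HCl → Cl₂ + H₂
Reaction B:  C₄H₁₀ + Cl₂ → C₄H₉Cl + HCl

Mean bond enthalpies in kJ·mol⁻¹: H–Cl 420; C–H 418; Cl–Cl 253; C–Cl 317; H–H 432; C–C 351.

Reaction A:
  Bonds broken (reactants):
    H–Cl: 2 × 420 = 840
    Σ(broken) = 840 kJ
  Bonds formed (products):
    Cl–Cl: 1 × 253 = 253
    H–H: 1 × 432 = 432
    Σ(formed) = 685 kJ
  ΔH_A = 840 − 685 = +155 kJ
Reaction B:
  Bonds broken (reactants):
    C–C: 3 × 351 = 1053
    C–H: 10 × 418 = 4180
    Cl–Cl: 1 × 253 = 253
    Σ(broken) = 5486 kJ
  Bonds formed (products):
    C–C: 3 × 351 = 1053
    C–Cl: 1 × 317 = 317
    C–H: 9 × 418 = 3762
    H–Cl: 1 × 420 = 420
    Σ(formed) = 5552 kJ
  ΔH_B = 5486 − 5552 = −66 kJ
ΔH_A − ΔH_B = +221 kJ, so reaction B has the more negative ΔH; |ΔH_A − ΔH_B| = 221 kJ.

Reaction B, by 221 kJ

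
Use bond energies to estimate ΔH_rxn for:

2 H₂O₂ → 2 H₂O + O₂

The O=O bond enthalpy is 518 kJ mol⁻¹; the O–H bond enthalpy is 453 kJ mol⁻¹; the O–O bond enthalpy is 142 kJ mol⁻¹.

Bonds broken (reactants):
  O–H: 4 × 453 = 1812
  O–O: 2 × 142 = 284
  Σ(broken) = 2096 kJ
Bonds formed (products):
  O–H: 4 × 453 = 1812
  O=O: 1 × 518 = 518
  Σ(formed) = 2330 kJ
ΔH = Σ(broken) − Σ(formed) = 2096 − 2330 = −234 kJ

ΔH ≈ −234 kJ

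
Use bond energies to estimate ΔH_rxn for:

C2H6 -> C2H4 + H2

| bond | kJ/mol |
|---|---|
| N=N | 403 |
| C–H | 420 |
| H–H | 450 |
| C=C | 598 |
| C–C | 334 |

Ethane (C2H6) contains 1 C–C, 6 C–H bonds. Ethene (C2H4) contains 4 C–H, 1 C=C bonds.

Bonds broken (reactants):
  C–C: 1 × 334 = 334
  C–H: 6 × 420 = 2520
  Σ(broken) = 2854 kJ
Bonds formed (products):
  C–H: 4 × 420 = 1680
  C=C: 1 × 598 = 598
  H–H: 1 × 450 = 450
  Σ(formed) = 2728 kJ
ΔH = Σ(broken) − Σ(formed) = 2854 − 2728 = +126 kJ

ΔH ≈ +126 kJ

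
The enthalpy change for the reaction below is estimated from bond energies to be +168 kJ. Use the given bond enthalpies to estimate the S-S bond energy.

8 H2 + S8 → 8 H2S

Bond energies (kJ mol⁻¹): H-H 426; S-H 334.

Let D be the S-S bond energy.
Σ(broken) = 8×426 + 8×D = 3408 + 8D
Σ(formed) = 16×334 = 5344
ΔH = Σ(broken) − Σ(formed) = (3408 + 8D) − (5344) = −1936 + 8D
Setting this equal to +168 kJ gives 8D = 2104, so D = 263 kJ/mol.

D(S-S) ≈ 263 kJ/mol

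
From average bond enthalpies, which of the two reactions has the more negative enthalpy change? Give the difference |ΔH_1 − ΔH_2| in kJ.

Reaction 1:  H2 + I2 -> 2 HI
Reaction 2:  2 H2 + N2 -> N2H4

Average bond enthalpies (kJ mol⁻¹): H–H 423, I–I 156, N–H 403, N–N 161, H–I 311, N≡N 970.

Reaction 1:
  Bonds broken (reactants):
    H–H: 1 × 423 = 423
    I–I: 1 × 156 = 156
    Σ(broken) = 579 kJ
  Bonds formed (products):
    H–I: 2 × 311 = 622
    Σ(formed) = 622 kJ
  ΔH_1 = 579 − 622 = −43 kJ
Reaction 2:
  Bonds broken (reactants):
    H–H: 2 × 423 = 846
    N≡N: 1 × 970 = 970
    Σ(broken) = 1816 kJ
  Bonds formed (products):
    N–H: 4 × 403 = 1612
    N–N: 1 × 161 = 161
    Σ(formed) = 1773 kJ
  ΔH_2 = 1816 − 1773 = +43 kJ
ΔH_1 − ΔH_2 = −86 kJ, so reaction 1 has the more negative ΔH; |ΔH_1 − ΔH_2| = 86 kJ.

Reaction 1, by 86 kJ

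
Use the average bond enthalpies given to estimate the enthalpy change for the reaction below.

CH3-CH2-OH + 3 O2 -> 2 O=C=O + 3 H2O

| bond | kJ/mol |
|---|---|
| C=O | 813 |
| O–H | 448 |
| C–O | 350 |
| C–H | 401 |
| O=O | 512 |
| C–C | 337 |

ΔH ≈ −1264 kJ

Bonds broken (reactants):
  C–C: 1 × 337 = 337
  C–H: 5 × 401 = 2005
  C–O: 1 × 350 = 350
  O–H: 1 × 448 = 448
  O=O: 3 × 512 = 1536
  Σ(broken) = 4676 kJ
Bonds formed (products):
  C=O: 4 × 813 = 3252
  O–H: 6 × 448 = 2688
  Σ(formed) = 5940 kJ
ΔH = Σ(broken) − Σ(formed) = 4676 − 5940 = −1264 kJ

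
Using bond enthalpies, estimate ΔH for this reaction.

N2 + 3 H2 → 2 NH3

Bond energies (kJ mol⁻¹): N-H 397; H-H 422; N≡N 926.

ΔH ≈ −190 kJ

Bonds broken (reactants):
  H-H: 3 × 422 = 1266
  N≡N: 1 × 926 = 926
  Σ(broken) = 2192 kJ
Bonds formed (products):
  N-H: 6 × 397 = 2382
  Σ(formed) = 2382 kJ
ΔH = Σ(broken) − Σ(formed) = 2192 − 2382 = −190 kJ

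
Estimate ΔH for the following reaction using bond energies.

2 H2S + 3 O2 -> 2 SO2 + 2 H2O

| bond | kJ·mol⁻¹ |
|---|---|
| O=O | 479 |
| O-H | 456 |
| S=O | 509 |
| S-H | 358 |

Bonds broken (reactants):
  O=O: 3 × 479 = 1437
  S-H: 4 × 358 = 1432
  Σ(broken) = 2869 kJ
Bonds formed (products):
  O-H: 4 × 456 = 1824
  S=O: 4 × 509 = 2036
  Σ(formed) = 3860 kJ
ΔH = Σ(broken) − Σ(formed) = 2869 − 3860 = −991 kJ

ΔH ≈ −991 kJ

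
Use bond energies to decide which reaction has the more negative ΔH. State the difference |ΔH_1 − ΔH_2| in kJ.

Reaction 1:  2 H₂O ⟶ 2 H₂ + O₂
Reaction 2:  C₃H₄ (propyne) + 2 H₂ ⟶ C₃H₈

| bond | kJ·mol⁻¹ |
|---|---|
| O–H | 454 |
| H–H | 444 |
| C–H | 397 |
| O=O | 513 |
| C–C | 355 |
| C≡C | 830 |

Reaction 2, by 640 kJ

Reaction 1:
  Bonds broken (reactants):
    O–H: 4 × 454 = 1816
    Σ(broken) = 1816 kJ
  Bonds formed (products):
    H–H: 2 × 444 = 888
    O=O: 1 × 513 = 513
    Σ(formed) = 1401 kJ
  ΔH_1 = 1816 − 1401 = +415 kJ
Reaction 2:
  Bonds broken (reactants):
    C≡C: 1 × 830 = 830
    C–C: 1 × 355 = 355
    C–H: 4 × 397 = 1588
    H–H: 2 × 444 = 888
    Σ(broken) = 3661 kJ
  Bonds formed (products):
    C–C: 2 × 355 = 710
    C–H: 8 × 397 = 3176
    Σ(formed) = 3886 kJ
  ΔH_2 = 3661 − 3886 = −225 kJ
ΔH_1 − ΔH_2 = +640 kJ, so reaction 2 has the more negative ΔH; |ΔH_1 − ΔH_2| = 640 kJ.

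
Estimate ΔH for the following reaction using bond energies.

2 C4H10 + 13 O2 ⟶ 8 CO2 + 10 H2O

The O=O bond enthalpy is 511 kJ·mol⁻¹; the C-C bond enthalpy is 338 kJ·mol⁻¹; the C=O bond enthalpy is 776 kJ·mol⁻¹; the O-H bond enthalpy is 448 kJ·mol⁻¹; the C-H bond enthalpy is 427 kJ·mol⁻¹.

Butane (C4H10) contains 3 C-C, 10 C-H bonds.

ΔH ≈ −4165 kJ

Bonds broken (reactants):
  C-C: 6 × 338 = 2028
  C-H: 20 × 427 = 8540
  O=O: 13 × 511 = 6643
  Σ(broken) = 17211 kJ
Bonds formed (products):
  C=O: 16 × 776 = 12416
  O-H: 20 × 448 = 8960
  Σ(formed) = 21376 kJ
ΔH = Σ(broken) − Σ(formed) = 17211 − 21376 = −4165 kJ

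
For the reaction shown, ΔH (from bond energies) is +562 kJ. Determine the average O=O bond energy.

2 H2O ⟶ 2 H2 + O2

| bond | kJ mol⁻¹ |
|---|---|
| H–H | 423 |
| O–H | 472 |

D(O=O) ≈ 480 kJ/mol

Let D be the O=O bond energy.
Σ(broken) = 4×472 = 1888
Σ(formed) = 2×423 + 1×D = 846 + D
ΔH = Σ(broken) − Σ(formed) = (1888) − (846 + D) = +1042 − D
Setting this equal to +562 kJ gives D = 480 kJ/mol.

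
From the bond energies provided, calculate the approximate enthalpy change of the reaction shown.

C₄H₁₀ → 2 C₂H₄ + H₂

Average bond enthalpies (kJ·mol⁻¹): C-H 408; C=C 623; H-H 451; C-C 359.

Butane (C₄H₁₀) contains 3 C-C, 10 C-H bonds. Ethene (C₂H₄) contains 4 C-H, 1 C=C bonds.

ΔH ≈ +196 kJ

Bonds broken (reactants):
  C-C: 3 × 359 = 1077
  C-H: 10 × 408 = 4080
  Σ(broken) = 5157 kJ
Bonds formed (products):
  C-H: 8 × 408 = 3264
  C=C: 2 × 623 = 1246
  H-H: 1 × 451 = 451
  Σ(formed) = 4961 kJ
ΔH = Σ(broken) − Σ(formed) = 5157 − 4961 = +196 kJ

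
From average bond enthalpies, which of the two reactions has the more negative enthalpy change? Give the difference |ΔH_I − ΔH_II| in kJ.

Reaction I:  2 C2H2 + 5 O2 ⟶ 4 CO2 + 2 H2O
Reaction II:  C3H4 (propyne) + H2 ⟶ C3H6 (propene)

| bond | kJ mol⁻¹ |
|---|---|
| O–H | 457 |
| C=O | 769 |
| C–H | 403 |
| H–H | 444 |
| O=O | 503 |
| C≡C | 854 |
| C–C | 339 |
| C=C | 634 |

Reaction I:
  Bonds broken (reactants):
    C≡C: 2 × 854 = 1708
    C–H: 4 × 403 = 1612
    O=O: 5 × 503 = 2515
    Σ(broken) = 5835 kJ
  Bonds formed (products):
    C=O: 8 × 769 = 6152
    O–H: 4 × 457 = 1828
    Σ(formed) = 7980 kJ
  ΔH_I = 5835 − 7980 = −2145 kJ
Reaction II:
  Bonds broken (reactants):
    C≡C: 1 × 854 = 854
    C–C: 1 × 339 = 339
    C–H: 4 × 403 = 1612
    H–H: 1 × 444 = 444
    Σ(broken) = 3249 kJ
  Bonds formed (products):
    C–C: 1 × 339 = 339
    C–H: 6 × 403 = 2418
    C=C: 1 × 634 = 634
    Σ(formed) = 3391 kJ
  ΔH_II = 3249 − 3391 = −142 kJ
ΔH_I − ΔH_II = −2003 kJ, so reaction I has the more negative ΔH; |ΔH_I − ΔH_II| = 2003 kJ.

Reaction I, by 2003 kJ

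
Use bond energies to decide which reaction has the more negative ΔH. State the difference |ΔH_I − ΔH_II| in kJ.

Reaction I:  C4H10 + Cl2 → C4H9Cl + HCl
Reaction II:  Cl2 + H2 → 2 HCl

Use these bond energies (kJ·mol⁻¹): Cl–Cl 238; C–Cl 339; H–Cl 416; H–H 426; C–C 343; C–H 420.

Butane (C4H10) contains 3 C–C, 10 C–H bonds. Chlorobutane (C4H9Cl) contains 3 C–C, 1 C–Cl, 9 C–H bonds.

Reaction II, by 71 kJ

Reaction I:
  Bonds broken (reactants):
    C–C: 3 × 343 = 1029
    C–H: 10 × 420 = 4200
    Cl–Cl: 1 × 238 = 238
    Σ(broken) = 5467 kJ
  Bonds formed (products):
    C–C: 3 × 343 = 1029
    C–Cl: 1 × 339 = 339
    C–H: 9 × 420 = 3780
    H–Cl: 1 × 416 = 416
    Σ(formed) = 5564 kJ
  ΔH_I = 5467 − 5564 = −97 kJ
Reaction II:
  Bonds broken (reactants):
    Cl–Cl: 1 × 238 = 238
    H–H: 1 × 426 = 426
    Σ(broken) = 664 kJ
  Bonds formed (products):
    H–Cl: 2 × 416 = 832
    Σ(formed) = 832 kJ
  ΔH_II = 664 − 832 = −168 kJ
ΔH_I − ΔH_II = +71 kJ, so reaction II has the more negative ΔH; |ΔH_I − ΔH_II| = 71 kJ.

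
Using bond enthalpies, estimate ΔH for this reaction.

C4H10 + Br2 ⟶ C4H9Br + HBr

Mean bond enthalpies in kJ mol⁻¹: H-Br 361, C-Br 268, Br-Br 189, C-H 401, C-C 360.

ΔH ≈ −39 kJ

Bonds broken (reactants):
  Br-Br: 1 × 189 = 189
  C-C: 3 × 360 = 1080
  C-H: 10 × 401 = 4010
  Σ(broken) = 5279 kJ
Bonds formed (products):
  C-Br: 1 × 268 = 268
  C-C: 3 × 360 = 1080
  C-H: 9 × 401 = 3609
  H-Br: 1 × 361 = 361
  Σ(formed) = 5318 kJ
ΔH = Σ(broken) − Σ(formed) = 5279 − 5318 = −39 kJ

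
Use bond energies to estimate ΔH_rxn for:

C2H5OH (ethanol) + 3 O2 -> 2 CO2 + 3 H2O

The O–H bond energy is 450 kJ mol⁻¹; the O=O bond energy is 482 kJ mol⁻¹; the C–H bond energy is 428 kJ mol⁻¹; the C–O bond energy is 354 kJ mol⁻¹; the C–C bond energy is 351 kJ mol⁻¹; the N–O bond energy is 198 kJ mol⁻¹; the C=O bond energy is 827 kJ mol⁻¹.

Bonds broken (reactants):
  C–C: 1 × 351 = 351
  C–H: 5 × 428 = 2140
  C–O: 1 × 354 = 354
  O–H: 1 × 450 = 450
  O=O: 3 × 482 = 1446
  Σ(broken) = 4741 kJ
Bonds formed (products):
  C=O: 4 × 827 = 3308
  O–H: 6 × 450 = 2700
  Σ(formed) = 6008 kJ
ΔH = Σ(broken) − Σ(formed) = 4741 − 6008 = −1267 kJ

ΔH ≈ −1267 kJ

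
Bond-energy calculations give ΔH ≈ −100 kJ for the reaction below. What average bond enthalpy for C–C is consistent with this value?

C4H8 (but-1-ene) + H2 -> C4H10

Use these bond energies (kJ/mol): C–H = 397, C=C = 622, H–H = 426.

Let D be the C–C bond energy.
Σ(broken) = 2×D + 8×397 + 1×622 + 1×426 = 4224 + 2D
Σ(formed) = 3×D + 10×397 = 3970 + 3D
ΔH = Σ(broken) − Σ(formed) = (4224 + 2D) − (3970 + 3D) = +254 − D
Setting this equal to −100 kJ gives D = 354 kJ/mol.

D(C–C) ≈ 354 kJ/mol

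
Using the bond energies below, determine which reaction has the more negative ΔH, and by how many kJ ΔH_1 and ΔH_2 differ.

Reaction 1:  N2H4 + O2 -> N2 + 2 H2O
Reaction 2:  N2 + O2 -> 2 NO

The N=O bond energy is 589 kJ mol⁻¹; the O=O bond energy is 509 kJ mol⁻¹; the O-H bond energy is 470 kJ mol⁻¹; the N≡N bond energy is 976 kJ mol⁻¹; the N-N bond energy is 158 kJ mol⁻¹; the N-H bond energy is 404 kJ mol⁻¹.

Reaction 1:
  Bonds broken (reactants):
    N-H: 4 × 404 = 1616
    N-N: 1 × 158 = 158
    O=O: 1 × 509 = 509
    Σ(broken) = 2283 kJ
  Bonds formed (products):
    N≡N: 1 × 976 = 976
    O-H: 4 × 470 = 1880
    Σ(formed) = 2856 kJ
  ΔH_1 = 2283 − 2856 = −573 kJ
Reaction 2:
  Bonds broken (reactants):
    N≡N: 1 × 976 = 976
    O=O: 1 × 509 = 509
    Σ(broken) = 1485 kJ
  Bonds formed (products):
    N=O: 2 × 589 = 1178
    Σ(formed) = 1178 kJ
  ΔH_2 = 1485 − 1178 = +307 kJ
ΔH_1 − ΔH_2 = −880 kJ, so reaction 1 has the more negative ΔH; |ΔH_1 − ΔH_2| = 880 kJ.

Reaction 1, by 880 kJ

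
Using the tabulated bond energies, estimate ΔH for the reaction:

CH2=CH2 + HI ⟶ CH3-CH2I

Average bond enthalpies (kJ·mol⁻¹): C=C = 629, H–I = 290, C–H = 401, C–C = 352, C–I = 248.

ΔH ≈ −82 kJ

Bonds broken (reactants):
  C–H: 4 × 401 = 1604
  C=C: 1 × 629 = 629
  H–I: 1 × 290 = 290
  Σ(broken) = 2523 kJ
Bonds formed (products):
  C–C: 1 × 352 = 352
  C–H: 5 × 401 = 2005
  C–I: 1 × 248 = 248
  Σ(formed) = 2605 kJ
ΔH = Σ(broken) − Σ(formed) = 2523 − 2605 = −82 kJ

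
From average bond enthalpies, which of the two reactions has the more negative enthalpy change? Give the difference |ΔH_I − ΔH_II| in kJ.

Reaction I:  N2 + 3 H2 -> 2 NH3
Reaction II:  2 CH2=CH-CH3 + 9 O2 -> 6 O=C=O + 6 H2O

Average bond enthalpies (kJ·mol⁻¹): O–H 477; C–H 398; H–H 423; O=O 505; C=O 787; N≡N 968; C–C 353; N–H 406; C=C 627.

Reaction II, by 3688 kJ

Reaction I:
  Bonds broken (reactants):
    H–H: 3 × 423 = 1269
    N≡N: 1 × 968 = 968
    Σ(broken) = 2237 kJ
  Bonds formed (products):
    N–H: 6 × 406 = 2436
    Σ(formed) = 2436 kJ
  ΔH_I = 2237 − 2436 = −199 kJ
Reaction II:
  Bonds broken (reactants):
    C–C: 2 × 353 = 706
    C–H: 12 × 398 = 4776
    C=C: 2 × 627 = 1254
    O=O: 9 × 505 = 4545
    Σ(broken) = 11281 kJ
  Bonds formed (products):
    C=O: 12 × 787 = 9444
    O–H: 12 × 477 = 5724
    Σ(formed) = 15168 kJ
  ΔH_II = 11281 − 15168 = −3887 kJ
ΔH_I − ΔH_II = +3688 kJ, so reaction II has the more negative ΔH; |ΔH_I − ΔH_II| = 3688 kJ.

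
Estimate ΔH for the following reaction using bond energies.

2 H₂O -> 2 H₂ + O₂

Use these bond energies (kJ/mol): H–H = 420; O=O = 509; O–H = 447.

ΔH ≈ +439 kJ

Bonds broken (reactants):
  O–H: 4 × 447 = 1788
  Σ(broken) = 1788 kJ
Bonds formed (products):
  H–H: 2 × 420 = 840
  O=O: 1 × 509 = 509
  Σ(formed) = 1349 kJ
ΔH = Σ(broken) − Σ(formed) = 1788 − 1349 = +439 kJ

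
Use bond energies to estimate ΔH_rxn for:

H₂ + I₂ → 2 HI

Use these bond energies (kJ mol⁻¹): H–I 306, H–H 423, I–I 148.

Bonds broken (reactants):
  H–H: 1 × 423 = 423
  I–I: 1 × 148 = 148
  Σ(broken) = 571 kJ
Bonds formed (products):
  H–I: 2 × 306 = 612
  Σ(formed) = 612 kJ
ΔH = Σ(broken) − Σ(formed) = 571 − 612 = −41 kJ

ΔH ≈ −41 kJ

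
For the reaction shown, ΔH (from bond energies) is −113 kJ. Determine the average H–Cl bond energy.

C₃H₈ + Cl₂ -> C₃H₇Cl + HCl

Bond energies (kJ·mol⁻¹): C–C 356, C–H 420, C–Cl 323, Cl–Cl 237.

D(H–Cl) ≈ 447 kJ/mol

Let D be the H–Cl bond energy.
Σ(broken) = 2×356 + 8×420 + 1×237 = 4309
Σ(formed) = 2×356 + 1×323 + 7×420 + 1×D = 3975 + D
ΔH = Σ(broken) − Σ(formed) = (4309) − (3975 + D) = +334 − D
Setting this equal to −113 kJ gives D = 447 kJ/mol.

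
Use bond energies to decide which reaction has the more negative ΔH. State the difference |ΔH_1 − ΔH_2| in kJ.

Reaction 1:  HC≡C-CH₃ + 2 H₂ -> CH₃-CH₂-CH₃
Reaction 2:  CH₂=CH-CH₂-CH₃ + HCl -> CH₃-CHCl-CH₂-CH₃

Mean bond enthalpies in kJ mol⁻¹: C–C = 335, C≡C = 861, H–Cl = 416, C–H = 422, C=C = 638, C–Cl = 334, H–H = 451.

Reaction 1:
  Bonds broken (reactants):
    C≡C: 1 × 861 = 861
    C–C: 1 × 335 = 335
    C–H: 4 × 422 = 1688
    H–H: 2 × 451 = 902
    Σ(broken) = 3786 kJ
  Bonds formed (products):
    C–C: 2 × 335 = 670
    C–H: 8 × 422 = 3376
    Σ(formed) = 4046 kJ
  ΔH_1 = 3786 − 4046 = −260 kJ
Reaction 2:
  Bonds broken (reactants):
    C–C: 2 × 335 = 670
    C–H: 8 × 422 = 3376
    C=C: 1 × 638 = 638
    H–Cl: 1 × 416 = 416
    Σ(broken) = 5100 kJ
  Bonds formed (products):
    C–C: 3 × 335 = 1005
    C–Cl: 1 × 334 = 334
    C–H: 9 × 422 = 3798
    Σ(formed) = 5137 kJ
  ΔH_2 = 5100 − 5137 = −37 kJ
ΔH_1 − ΔH_2 = −223 kJ, so reaction 1 has the more negative ΔH; |ΔH_1 − ΔH_2| = 223 kJ.

Reaction 1, by 223 kJ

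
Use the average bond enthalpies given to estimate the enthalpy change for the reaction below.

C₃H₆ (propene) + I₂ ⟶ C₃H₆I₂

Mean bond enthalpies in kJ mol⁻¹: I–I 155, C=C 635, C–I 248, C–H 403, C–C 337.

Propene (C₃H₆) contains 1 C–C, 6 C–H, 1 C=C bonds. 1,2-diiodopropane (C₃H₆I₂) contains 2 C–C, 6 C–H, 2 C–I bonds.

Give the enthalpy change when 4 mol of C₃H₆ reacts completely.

ΔH = −172 kJ

Bonds broken (reactants):
  C–C: 1 × 337 = 337
  C–H: 6 × 403 = 2418
  C=C: 1 × 635 = 635
  I–I: 1 × 155 = 155
  Σ(broken) = 3545 kJ
Bonds formed (products):
  C–C: 2 × 337 = 674
  C–H: 6 × 403 = 2418
  C–I: 2 × 248 = 496
  Σ(formed) = 3588 kJ
ΔH = Σ(broken) − Σ(formed) = 3545 − 3588 = −43 kJ
For 4× the reaction as written: 4 × (−43) = −172 kJ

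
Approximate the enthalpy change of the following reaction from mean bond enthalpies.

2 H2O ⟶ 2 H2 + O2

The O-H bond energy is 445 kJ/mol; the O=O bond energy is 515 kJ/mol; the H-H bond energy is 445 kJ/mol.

Bonds broken (reactants):
  O-H: 4 × 445 = 1780
  Σ(broken) = 1780 kJ
Bonds formed (products):
  H-H: 2 × 445 = 890
  O=O: 1 × 515 = 515
  Σ(formed) = 1405 kJ
ΔH = Σ(broken) − Σ(formed) = 1780 − 1405 = +375 kJ

ΔH ≈ +375 kJ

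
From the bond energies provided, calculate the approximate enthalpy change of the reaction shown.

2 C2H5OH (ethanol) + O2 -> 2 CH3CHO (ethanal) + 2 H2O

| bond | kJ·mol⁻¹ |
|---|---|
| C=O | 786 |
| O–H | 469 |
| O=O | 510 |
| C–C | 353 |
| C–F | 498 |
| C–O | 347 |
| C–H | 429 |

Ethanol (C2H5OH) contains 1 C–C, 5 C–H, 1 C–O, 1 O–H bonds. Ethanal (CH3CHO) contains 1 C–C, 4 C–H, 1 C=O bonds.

ΔH ≈ −448 kJ

Bonds broken (reactants):
  C–C: 2 × 353 = 706
  C–H: 10 × 429 = 4290
  C–O: 2 × 347 = 694
  O–H: 2 × 469 = 938
  O=O: 1 × 510 = 510
  Σ(broken) = 7138 kJ
Bonds formed (products):
  C–C: 2 × 353 = 706
  C–H: 8 × 429 = 3432
  C=O: 2 × 786 = 1572
  O–H: 4 × 469 = 1876
  Σ(formed) = 7586 kJ
ΔH = Σ(broken) − Σ(formed) = 7138 − 7586 = −448 kJ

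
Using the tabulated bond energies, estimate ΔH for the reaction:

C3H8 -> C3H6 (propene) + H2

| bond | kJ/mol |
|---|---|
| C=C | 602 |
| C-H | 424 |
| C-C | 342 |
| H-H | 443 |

ΔH ≈ +145 kJ

Bonds broken (reactants):
  C-C: 2 × 342 = 684
  C-H: 8 × 424 = 3392
  Σ(broken) = 4076 kJ
Bonds formed (products):
  C-C: 1 × 342 = 342
  C-H: 6 × 424 = 2544
  C=C: 1 × 602 = 602
  H-H: 1 × 443 = 443
  Σ(formed) = 3931 kJ
ΔH = Σ(broken) − Σ(formed) = 4076 − 3931 = +145 kJ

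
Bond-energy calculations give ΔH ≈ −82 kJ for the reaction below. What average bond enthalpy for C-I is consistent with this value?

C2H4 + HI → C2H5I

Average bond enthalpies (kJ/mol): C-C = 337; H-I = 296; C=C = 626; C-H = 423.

Let D be the C-I bond energy.
Σ(broken) = 4×423 + 1×626 + 1×296 = 2614
Σ(formed) = 1×337 + 5×423 + 1×D = 2452 + D
ΔH = Σ(broken) − Σ(formed) = (2614) − (2452 + D) = +162 − D
Setting this equal to −82 kJ gives D = 244 kJ/mol.

D(C-I) ≈ 244 kJ/mol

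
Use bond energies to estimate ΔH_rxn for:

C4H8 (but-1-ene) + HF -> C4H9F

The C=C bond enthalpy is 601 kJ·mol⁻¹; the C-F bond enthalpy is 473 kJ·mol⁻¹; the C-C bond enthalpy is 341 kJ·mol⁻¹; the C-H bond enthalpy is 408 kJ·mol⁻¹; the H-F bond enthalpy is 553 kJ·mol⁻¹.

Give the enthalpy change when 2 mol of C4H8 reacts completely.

Bonds broken (reactants):
  C-C: 2 × 341 = 682
  C-H: 8 × 408 = 3264
  C=C: 1 × 601 = 601
  H-F: 1 × 553 = 553
  Σ(broken) = 5100 kJ
Bonds formed (products):
  C-C: 3 × 341 = 1023
  C-F: 1 × 473 = 473
  C-H: 9 × 408 = 3672
  Σ(formed) = 5168 kJ
ΔH = Σ(broken) − Σ(formed) = 5100 − 5168 = −68 kJ
For 2× the reaction as written: 2 × (−68) = −136 kJ

ΔH = −136 kJ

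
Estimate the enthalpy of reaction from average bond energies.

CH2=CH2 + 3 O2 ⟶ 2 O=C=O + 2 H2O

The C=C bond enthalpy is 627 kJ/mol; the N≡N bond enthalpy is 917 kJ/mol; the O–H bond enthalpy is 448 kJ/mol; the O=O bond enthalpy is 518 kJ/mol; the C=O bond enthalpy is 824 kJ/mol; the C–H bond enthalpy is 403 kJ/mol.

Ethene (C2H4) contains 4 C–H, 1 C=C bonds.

Bonds broken (reactants):
  C–H: 4 × 403 = 1612
  C=C: 1 × 627 = 627
  O=O: 3 × 518 = 1554
  Σ(broken) = 3793 kJ
Bonds formed (products):
  C=O: 4 × 824 = 3296
  O–H: 4 × 448 = 1792
  Σ(formed) = 5088 kJ
ΔH = Σ(broken) − Σ(formed) = 3793 − 5088 = −1295 kJ

ΔH ≈ −1295 kJ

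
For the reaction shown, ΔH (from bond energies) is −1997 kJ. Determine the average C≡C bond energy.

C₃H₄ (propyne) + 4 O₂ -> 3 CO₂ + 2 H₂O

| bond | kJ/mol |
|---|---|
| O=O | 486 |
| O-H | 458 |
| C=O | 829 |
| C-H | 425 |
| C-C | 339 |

Let D be the C≡C bond energy.
Σ(broken) = 1×D + 1×339 + 4×425 + 4×486 = 3983 + D
Σ(formed) = 6×829 + 4×458 = 6806
ΔH = Σ(broken) − Σ(formed) = (3983 + D) − (6806) = −2823 + D
Setting this equal to −1997 kJ gives D = 826 kJ/mol.

D(C≡C) ≈ 826 kJ/mol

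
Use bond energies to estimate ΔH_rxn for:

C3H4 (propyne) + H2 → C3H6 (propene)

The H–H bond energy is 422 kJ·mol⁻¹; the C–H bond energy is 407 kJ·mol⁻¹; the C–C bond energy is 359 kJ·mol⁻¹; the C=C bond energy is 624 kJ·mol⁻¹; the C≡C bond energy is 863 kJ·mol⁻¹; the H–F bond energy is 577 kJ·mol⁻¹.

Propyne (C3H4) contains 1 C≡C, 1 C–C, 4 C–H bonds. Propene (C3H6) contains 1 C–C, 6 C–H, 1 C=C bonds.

Bonds broken (reactants):
  C≡C: 1 × 863 = 863
  C–C: 1 × 359 = 359
  C–H: 4 × 407 = 1628
  H–H: 1 × 422 = 422
  Σ(broken) = 3272 kJ
Bonds formed (products):
  C–C: 1 × 359 = 359
  C–H: 6 × 407 = 2442
  C=C: 1 × 624 = 624
  Σ(formed) = 3425 kJ
ΔH = Σ(broken) − Σ(formed) = 3272 − 3425 = −153 kJ

ΔH ≈ −153 kJ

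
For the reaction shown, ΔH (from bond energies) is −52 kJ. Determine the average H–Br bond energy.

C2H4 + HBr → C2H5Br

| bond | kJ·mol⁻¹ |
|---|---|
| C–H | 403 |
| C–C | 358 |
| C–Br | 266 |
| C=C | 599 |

D(H–Br) ≈ 376 kJ/mol

Let D be the H–Br bond energy.
Σ(broken) = 4×403 + 1×599 + 1×D = 2211 + D
Σ(formed) = 1×266 + 1×358 + 5×403 = 2639
ΔH = Σ(broken) − Σ(formed) = (2211 + D) − (2639) = −428 + D
Setting this equal to −52 kJ gives D = 376 kJ/mol.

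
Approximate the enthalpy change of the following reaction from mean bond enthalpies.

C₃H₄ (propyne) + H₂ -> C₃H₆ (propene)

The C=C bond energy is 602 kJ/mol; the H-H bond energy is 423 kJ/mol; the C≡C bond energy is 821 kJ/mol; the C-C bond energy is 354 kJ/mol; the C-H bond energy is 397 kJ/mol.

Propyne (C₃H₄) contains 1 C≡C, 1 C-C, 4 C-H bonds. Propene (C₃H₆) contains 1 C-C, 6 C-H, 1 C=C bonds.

ΔH ≈ −152 kJ

Bonds broken (reactants):
  C≡C: 1 × 821 = 821
  C-C: 1 × 354 = 354
  C-H: 4 × 397 = 1588
  H-H: 1 × 423 = 423
  Σ(broken) = 3186 kJ
Bonds formed (products):
  C-C: 1 × 354 = 354
  C-H: 6 × 397 = 2382
  C=C: 1 × 602 = 602
  Σ(formed) = 3338 kJ
ΔH = Σ(broken) − Σ(formed) = 3186 − 3338 = −152 kJ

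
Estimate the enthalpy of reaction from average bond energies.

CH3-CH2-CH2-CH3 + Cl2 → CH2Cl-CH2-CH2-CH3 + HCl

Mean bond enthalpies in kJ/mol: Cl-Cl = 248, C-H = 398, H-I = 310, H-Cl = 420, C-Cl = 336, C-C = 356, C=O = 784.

Bonds broken (reactants):
  C-C: 3 × 356 = 1068
  C-H: 10 × 398 = 3980
  Cl-Cl: 1 × 248 = 248
  Σ(broken) = 5296 kJ
Bonds formed (products):
  C-C: 3 × 356 = 1068
  C-Cl: 1 × 336 = 336
  C-H: 9 × 398 = 3582
  H-Cl: 1 × 420 = 420
  Σ(formed) = 5406 kJ
ΔH = Σ(broken) − Σ(formed) = 5296 − 5406 = −110 kJ

ΔH ≈ −110 kJ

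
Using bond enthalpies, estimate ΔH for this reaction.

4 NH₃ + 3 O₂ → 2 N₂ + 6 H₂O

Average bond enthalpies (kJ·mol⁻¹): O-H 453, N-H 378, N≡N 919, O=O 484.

Bonds broken (reactants):
  N-H: 12 × 378 = 4536
  O=O: 3 × 484 = 1452
  Σ(broken) = 5988 kJ
Bonds formed (products):
  N≡N: 2 × 919 = 1838
  O-H: 12 × 453 = 5436
  Σ(formed) = 7274 kJ
ΔH = Σ(broken) − Σ(formed) = 5988 − 7274 = −1286 kJ

ΔH ≈ −1286 kJ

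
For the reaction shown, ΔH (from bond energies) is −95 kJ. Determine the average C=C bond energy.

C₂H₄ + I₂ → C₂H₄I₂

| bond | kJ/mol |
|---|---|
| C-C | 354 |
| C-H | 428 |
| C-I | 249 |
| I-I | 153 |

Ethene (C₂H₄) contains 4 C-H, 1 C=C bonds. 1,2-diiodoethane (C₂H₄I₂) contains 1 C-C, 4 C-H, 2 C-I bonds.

Let D be the C=C bond energy.
Σ(broken) = 4×428 + 1×D + 1×153 = 1865 + D
Σ(formed) = 1×354 + 4×428 + 2×249 = 2564
ΔH = Σ(broken) − Σ(formed) = (1865 + D) − (2564) = −699 + D
Setting this equal to −95 kJ gives D = 604 kJ/mol.

D(C=C) ≈ 604 kJ/mol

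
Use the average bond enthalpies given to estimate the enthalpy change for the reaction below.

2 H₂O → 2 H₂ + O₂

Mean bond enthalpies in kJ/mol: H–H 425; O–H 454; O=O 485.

Bonds broken (reactants):
  O–H: 4 × 454 = 1816
  Σ(broken) = 1816 kJ
Bonds formed (products):
  H–H: 2 × 425 = 850
  O=O: 1 × 485 = 485
  Σ(formed) = 1335 kJ
ΔH = Σ(broken) − Σ(formed) = 1816 − 1335 = +481 kJ

ΔH ≈ +481 kJ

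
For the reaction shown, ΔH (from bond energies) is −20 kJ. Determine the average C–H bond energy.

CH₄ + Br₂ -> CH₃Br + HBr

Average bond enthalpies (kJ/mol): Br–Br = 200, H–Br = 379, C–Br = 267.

D(C–H) ≈ 426 kJ/mol

Let D be the C–H bond energy.
Σ(broken) = 1×200 + 4×D = 200 + 4D
Σ(formed) = 1×267 + 3×D + 1×379 = 646 + 3D
ΔH = Σ(broken) − Σ(formed) = (200 + 4D) − (646 + 3D) = −446 + D
Setting this equal to −20 kJ gives D = 426 kJ/mol.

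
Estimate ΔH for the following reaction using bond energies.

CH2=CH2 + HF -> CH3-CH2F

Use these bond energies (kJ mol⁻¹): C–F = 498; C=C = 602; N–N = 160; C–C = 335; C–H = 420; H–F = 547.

Bonds broken (reactants):
  C–H: 4 × 420 = 1680
  C=C: 1 × 602 = 602
  H–F: 1 × 547 = 547
  Σ(broken) = 2829 kJ
Bonds formed (products):
  C–C: 1 × 335 = 335
  C–F: 1 × 498 = 498
  C–H: 5 × 420 = 2100
  Σ(formed) = 2933 kJ
ΔH = Σ(broken) − Σ(formed) = 2829 − 2933 = −104 kJ

ΔH ≈ −104 kJ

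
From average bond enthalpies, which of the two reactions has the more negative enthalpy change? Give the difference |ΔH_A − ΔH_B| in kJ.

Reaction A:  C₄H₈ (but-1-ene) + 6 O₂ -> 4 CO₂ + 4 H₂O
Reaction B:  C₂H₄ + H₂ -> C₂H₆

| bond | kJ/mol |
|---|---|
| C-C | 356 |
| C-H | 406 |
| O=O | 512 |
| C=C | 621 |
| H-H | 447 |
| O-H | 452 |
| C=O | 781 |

Reaction A, by 2111 kJ

Reaction A:
  Bonds broken (reactants):
    C-C: 2 × 356 = 712
    C-H: 8 × 406 = 3248
    C=C: 1 × 621 = 621
    O=O: 6 × 512 = 3072
    Σ(broken) = 7653 kJ
  Bonds formed (products):
    C=O: 8 × 781 = 6248
    O-H: 8 × 452 = 3616
    Σ(formed) = 9864 kJ
  ΔH_A = 7653 − 9864 = −2211 kJ
Reaction B:
  Bonds broken (reactants):
    C-H: 4 × 406 = 1624
    C=C: 1 × 621 = 621
    H-H: 1 × 447 = 447
    Σ(broken) = 2692 kJ
  Bonds formed (products):
    C-C: 1 × 356 = 356
    C-H: 6 × 406 = 2436
    Σ(formed) = 2792 kJ
  ΔH_B = 2692 − 2792 = −100 kJ
ΔH_A − ΔH_B = −2111 kJ, so reaction A has the more negative ΔH; |ΔH_A − ΔH_B| = 2111 kJ.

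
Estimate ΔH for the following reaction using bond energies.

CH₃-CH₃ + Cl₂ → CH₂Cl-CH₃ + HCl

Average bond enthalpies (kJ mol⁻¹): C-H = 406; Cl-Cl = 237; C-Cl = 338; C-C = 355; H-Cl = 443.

Bonds broken (reactants):
  C-C: 1 × 355 = 355
  C-H: 6 × 406 = 2436
  Cl-Cl: 1 × 237 = 237
  Σ(broken) = 3028 kJ
Bonds formed (products):
  C-C: 1 × 355 = 355
  C-Cl: 1 × 338 = 338
  C-H: 5 × 406 = 2030
  H-Cl: 1 × 443 = 443
  Σ(formed) = 3166 kJ
ΔH = Σ(broken) − Σ(formed) = 3028 − 3166 = −138 kJ

ΔH ≈ −138 kJ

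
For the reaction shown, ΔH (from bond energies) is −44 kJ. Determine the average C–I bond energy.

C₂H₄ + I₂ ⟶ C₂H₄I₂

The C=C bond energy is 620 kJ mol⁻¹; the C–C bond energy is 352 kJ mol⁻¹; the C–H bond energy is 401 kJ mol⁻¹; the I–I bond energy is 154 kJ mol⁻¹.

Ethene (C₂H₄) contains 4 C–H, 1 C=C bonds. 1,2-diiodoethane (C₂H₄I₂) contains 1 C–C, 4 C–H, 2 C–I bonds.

D(C–I) ≈ 233 kJ/mol

Let D be the C–I bond energy.
Σ(broken) = 4×401 + 1×620 + 1×154 = 2378
Σ(formed) = 1×352 + 4×401 + 2×D = 1956 + 2D
ΔH = Σ(broken) − Σ(formed) = (2378) − (1956 + 2D) = +422 − 2D
Setting this equal to −44 kJ gives 2D = 466, so D = 233 kJ/mol.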